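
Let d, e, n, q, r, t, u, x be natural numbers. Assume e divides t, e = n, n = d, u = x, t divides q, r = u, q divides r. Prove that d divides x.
Since e = n and e divides t, n divides t. Since n = d, d divides t. t divides q and q divides r, so t divides r. Since r = u, t divides u. u = x, so t divides x. Since d divides t, d divides x.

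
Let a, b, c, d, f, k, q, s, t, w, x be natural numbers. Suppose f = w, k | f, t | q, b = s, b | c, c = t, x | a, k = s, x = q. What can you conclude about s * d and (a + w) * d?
s * d | (a + w) * d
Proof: Since c = t and b | c, b | t. Because t | q, b | q. x = q and x | a, therefore q | a. Because b | q, b | a. b = s, so s | a. k = s and k | f, therefore s | f. Since f = w, s | w. Since s | a, s | a + w. Then s * d | (a + w) * d.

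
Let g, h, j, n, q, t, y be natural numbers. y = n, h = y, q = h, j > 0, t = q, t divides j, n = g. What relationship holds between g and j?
g ≤ j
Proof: t = q and q = h, therefore t = h. t divides j, so h divides j. Since h = y, y divides j. Since y = n, n divides j. From j > 0, n ≤ j. n = g, so g ≤ j.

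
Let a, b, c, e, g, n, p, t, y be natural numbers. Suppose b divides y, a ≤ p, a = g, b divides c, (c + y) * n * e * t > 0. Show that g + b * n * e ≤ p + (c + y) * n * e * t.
a = g and a ≤ p, thus g ≤ p. From b divides c and b divides y, b divides c + y. Then b * n divides (c + y) * n. Then b * n * e divides (c + y) * n * e. Then b * n * e divides (c + y) * n * e * t. Since (c + y) * n * e * t > 0, b * n * e ≤ (c + y) * n * e * t. g ≤ p, so g + b * n * e ≤ p + (c + y) * n * e * t.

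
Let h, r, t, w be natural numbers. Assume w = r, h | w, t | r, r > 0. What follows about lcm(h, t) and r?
lcm(h, t) ≤ r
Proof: w = r and h | w, therefore h | r. Since t | r, lcm(h, t) | r. Since r > 0, lcm(h, t) ≤ r.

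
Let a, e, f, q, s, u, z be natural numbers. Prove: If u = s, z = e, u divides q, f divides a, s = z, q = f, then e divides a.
From s = z and z = e, s = e. q = f and u divides q, thus u divides f. From u = s, s divides f. f divides a, so s divides a. s = e, so e divides a.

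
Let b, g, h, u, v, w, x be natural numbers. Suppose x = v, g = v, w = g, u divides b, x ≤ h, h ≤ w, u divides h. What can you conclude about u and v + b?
u divides v + b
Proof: Since w = g and g = v, w = v. h ≤ w, so h ≤ v. x = v and x ≤ h, therefore v ≤ h. Since h ≤ v, h = v. u divides h, so u divides v. u divides b, so u divides v + b.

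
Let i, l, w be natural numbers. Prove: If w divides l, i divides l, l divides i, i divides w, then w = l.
i divides l and l divides i, so i = l. Since i divides w, l divides w. Since w divides l, w = l.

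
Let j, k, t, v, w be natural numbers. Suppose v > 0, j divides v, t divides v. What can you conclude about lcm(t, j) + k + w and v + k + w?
lcm(t, j) + k + w ≤ v + k + w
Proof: t divides v and j divides v, thus lcm(t, j) divides v. Because v > 0, lcm(t, j) ≤ v. Then lcm(t, j) + k ≤ v + k. Then lcm(t, j) + k + w ≤ v + k + w.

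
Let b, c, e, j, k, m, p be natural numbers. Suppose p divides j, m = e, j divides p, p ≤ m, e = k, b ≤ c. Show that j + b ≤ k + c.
Since m = e and e = k, m = k. p divides j and j divides p, hence p = j. p ≤ m, so j ≤ m. Since m = k, j ≤ k. b ≤ c, so j + b ≤ k + c.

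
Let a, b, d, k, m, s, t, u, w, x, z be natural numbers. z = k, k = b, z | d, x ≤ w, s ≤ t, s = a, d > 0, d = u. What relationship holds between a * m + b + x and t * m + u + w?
a * m + b + x ≤ t * m + u + w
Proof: s = a and s ≤ t, thus a ≤ t. Then a * m ≤ t * m. Because z = k and z | d, k | d. Since d > 0, k ≤ d. Since k = b, b ≤ d. d = u, so b ≤ u. Since x ≤ w, b + x ≤ u + w. Because a * m ≤ t * m, a * m + b + x ≤ t * m + u + w.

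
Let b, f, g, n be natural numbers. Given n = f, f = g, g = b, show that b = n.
Since n = f and f = g, n = g. g = b, so n = b. Then b = n.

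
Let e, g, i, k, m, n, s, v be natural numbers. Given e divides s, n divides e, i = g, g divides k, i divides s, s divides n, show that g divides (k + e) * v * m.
s divides n and n divides e, therefore s divides e. Since e divides s, s = e. Because i = g and i divides s, g divides s. Since s = e, g divides e. Since g divides k, g divides k + e. Then g divides (k + e) * v. Then g divides (k + e) * v * m.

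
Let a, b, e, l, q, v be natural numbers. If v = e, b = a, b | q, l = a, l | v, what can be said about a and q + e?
a | q + e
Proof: b = a and b | q, hence a | q. From l = a and l | v, a | v. v = e, so a | e. a | q, so a | q + e.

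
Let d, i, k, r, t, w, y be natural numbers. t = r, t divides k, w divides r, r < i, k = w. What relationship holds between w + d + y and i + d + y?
w + d + y < i + d + y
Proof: Because k = w and t divides k, t divides w. From t = r, r divides w. w divides r, so r = w. r < i, so w < i. Then w + d < i + d. Then w + d + y < i + d + y.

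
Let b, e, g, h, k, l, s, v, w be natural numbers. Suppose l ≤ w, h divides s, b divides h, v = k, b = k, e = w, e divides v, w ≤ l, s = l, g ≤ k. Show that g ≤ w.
l ≤ w and w ≤ l, hence l = w. Since s = l, s = w. b divides h and h divides s, therefore b divides s. Since b = k, k divides s. s = w, so k divides w. Since v = k and e divides v, e divides k. Since e = w, w divides k. k divides w, so k = w. Since g ≤ k, g ≤ w.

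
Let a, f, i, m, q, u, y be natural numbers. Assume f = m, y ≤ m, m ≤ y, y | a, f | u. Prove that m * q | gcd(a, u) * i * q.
y ≤ m and m ≤ y, therefore y = m. From y | a, m | a. f = m and f | u, hence m | u. From m | a, m | gcd(a, u). Then m | gcd(a, u) * i. Then m * q | gcd(a, u) * i * q.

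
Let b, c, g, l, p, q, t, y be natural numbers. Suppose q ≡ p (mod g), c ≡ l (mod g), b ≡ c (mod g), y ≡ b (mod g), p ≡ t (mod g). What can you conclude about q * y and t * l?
q * y ≡ t * l (mod g)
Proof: q ≡ p (mod g) and p ≡ t (mod g), therefore q ≡ t (mod g). y ≡ b (mod g) and b ≡ c (mod g), so y ≡ c (mod g). Since c ≡ l (mod g), y ≡ l (mod g). From q ≡ t (mod g), by multiplying congruences, q * y ≡ t * l (mod g).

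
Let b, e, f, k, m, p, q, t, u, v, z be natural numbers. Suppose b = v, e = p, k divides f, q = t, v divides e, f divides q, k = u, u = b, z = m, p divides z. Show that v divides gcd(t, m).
Because u = b and b = v, u = v. From q = t and f divides q, f divides t. Since k divides f, k divides t. k = u, so u divides t. u = v, so v divides t. Since e = p and v divides e, v divides p. p divides z, so v divides z. Since z = m, v divides m. Since v divides t, v divides gcd(t, m).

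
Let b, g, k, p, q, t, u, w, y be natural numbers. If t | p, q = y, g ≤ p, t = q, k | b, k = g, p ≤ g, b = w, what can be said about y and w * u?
y | w * u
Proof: Because t = q and q = y, t = y. p ≤ g and g ≤ p, so p = g. t | p, so t | g. Since b = w and k | b, k | w. k = g, so g | w. Since t | g, t | w. Since t = y, y | w. Then y | w * u.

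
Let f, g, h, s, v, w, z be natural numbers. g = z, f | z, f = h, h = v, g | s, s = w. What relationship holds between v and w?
v | w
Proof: Because f = h and h = v, f = v. s = w and g | s, therefore g | w. Since g = z, z | w. f | z, so f | w. Because f = v, v | w.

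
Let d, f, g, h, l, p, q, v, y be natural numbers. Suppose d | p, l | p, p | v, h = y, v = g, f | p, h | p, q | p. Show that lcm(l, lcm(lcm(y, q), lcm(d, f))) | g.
h = y and h | p, therefore y | p. Because q | p, lcm(y, q) | p. d | p and f | p, therefore lcm(d, f) | p. Since lcm(y, q) | p, lcm(lcm(y, q), lcm(d, f)) | p. From l | p, lcm(l, lcm(lcm(y, q), lcm(d, f))) | p. v = g and p | v, hence p | g. lcm(l, lcm(lcm(y, q), lcm(d, f))) | p, so lcm(l, lcm(lcm(y, q), lcm(d, f))) | g.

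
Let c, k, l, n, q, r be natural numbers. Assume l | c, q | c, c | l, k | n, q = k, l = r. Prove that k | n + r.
c | l and l | c, thus c = l. l = r, so c = r. q = k and q | c, so k | c. c = r, so k | r. k | n, so k | n + r.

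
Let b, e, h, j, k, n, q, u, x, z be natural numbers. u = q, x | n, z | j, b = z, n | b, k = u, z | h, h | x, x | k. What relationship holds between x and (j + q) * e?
x | (j + q) * e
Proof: From z | h and h | x, z | x. Because x | n and n | b, x | b. Since b = z, x | z. From z | x, z = x. From z | j, x | j. k = u and u = q, therefore k = q. Since x | k, x | q. Since x | j, x | j + q. Then x | (j + q) * e.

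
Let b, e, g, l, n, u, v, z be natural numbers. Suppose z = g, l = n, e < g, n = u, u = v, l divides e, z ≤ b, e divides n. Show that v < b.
Because l = n and l divides e, n divides e. e divides n, so e = n. n = u, so e = u. u = v, so e = v. From z = g and z ≤ b, g ≤ b. e < g, so e < b. Because e = v, v < b.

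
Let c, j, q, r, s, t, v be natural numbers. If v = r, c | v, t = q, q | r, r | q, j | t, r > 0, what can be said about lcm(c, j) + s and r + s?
lcm(c, j) + s ≤ r + s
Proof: v = r and c | v, thus c | r. q | r and r | q, therefore q = r. Since t = q, t = r. Since j | t, j | r. From c | r, lcm(c, j) | r. r > 0, so lcm(c, j) ≤ r. Then lcm(c, j) + s ≤ r + s.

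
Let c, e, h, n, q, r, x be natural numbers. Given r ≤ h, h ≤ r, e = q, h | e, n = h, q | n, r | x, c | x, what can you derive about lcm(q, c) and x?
lcm(q, c) | x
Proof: r ≤ h and h ≤ r, therefore r = h. e = q and h | e, hence h | q. n = h and q | n, so q | h. Since h | q, h = q. Since r = h, r = q. r | x, so q | x. Since c | x, lcm(q, c) | x.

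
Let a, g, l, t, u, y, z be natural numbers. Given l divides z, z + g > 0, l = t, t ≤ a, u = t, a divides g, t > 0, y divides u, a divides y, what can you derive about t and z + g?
t ≤ z + g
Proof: Since l = t and l divides z, t divides z. a divides y and y divides u, hence a divides u. From u = t, a divides t. t > 0, so a ≤ t. Because t ≤ a, a = t. Since a divides g, t divides g. Since t divides z, t divides z + g. z + g > 0, so t ≤ z + g.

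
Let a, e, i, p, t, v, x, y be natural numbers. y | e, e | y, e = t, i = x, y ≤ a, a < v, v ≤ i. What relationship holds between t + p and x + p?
t + p < x + p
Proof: Because y | e and e | y, y = e. e = t, so y = t. From y ≤ a and a < v, y < v. Since v ≤ i, y < i. Since i = x, y < x. Since y = t, t < x. Then t + p < x + p.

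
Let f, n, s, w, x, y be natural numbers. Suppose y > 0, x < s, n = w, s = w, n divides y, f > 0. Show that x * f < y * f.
Because s = w and x < s, x < w. n = w and n divides y, hence w divides y. y > 0, so w ≤ y. x < w, so x < y. Using f > 0, by multiplying by a positive, x * f < y * f.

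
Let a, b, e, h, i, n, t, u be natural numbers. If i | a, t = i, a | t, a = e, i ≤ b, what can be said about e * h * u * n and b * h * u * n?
e * h * u * n ≤ b * h * u * n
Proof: t = i and a | t, so a | i. i | a, so i = a. a = e, so i = e. Since i ≤ b, e ≤ b. Then e * h ≤ b * h. Then e * h * u ≤ b * h * u. Then e * h * u * n ≤ b * h * u * n.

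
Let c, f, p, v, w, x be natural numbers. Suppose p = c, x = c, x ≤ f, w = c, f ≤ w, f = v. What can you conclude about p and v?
p = v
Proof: From x = c and x ≤ f, c ≤ f. From w = c and f ≤ w, f ≤ c. c ≤ f, so c = f. Since p = c, p = f. f = v, so p = v.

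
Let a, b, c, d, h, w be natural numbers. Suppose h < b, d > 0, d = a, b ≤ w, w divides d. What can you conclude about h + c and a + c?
h + c < a + c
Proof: h < b and b ≤ w, so h < w. w divides d and d > 0, therefore w ≤ d. Because d = a, w ≤ a. Because h < w, h < a. Then h + c < a + c.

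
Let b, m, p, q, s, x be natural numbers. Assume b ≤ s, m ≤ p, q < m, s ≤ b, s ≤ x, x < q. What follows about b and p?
b < p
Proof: s ≤ b and b ≤ s, thus s = b. q < m and m ≤ p, thus q < p. Since x < q, x < p. s ≤ x, so s < p. Since s = b, b < p.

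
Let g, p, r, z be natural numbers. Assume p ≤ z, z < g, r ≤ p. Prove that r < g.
Because r ≤ p and p ≤ z, r ≤ z. Since z < g, r < g.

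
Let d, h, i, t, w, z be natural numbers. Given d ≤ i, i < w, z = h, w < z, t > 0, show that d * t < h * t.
Because d ≤ i and i < w, d < w. Because z = h and w < z, w < h. Since d < w, d < h. Since t > 0, d * t < h * t.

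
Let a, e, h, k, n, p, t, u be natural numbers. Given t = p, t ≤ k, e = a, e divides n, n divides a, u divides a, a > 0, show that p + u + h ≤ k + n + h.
From t = p and t ≤ k, p ≤ k. e = a and e divides n, so a divides n. Since n divides a, a = n. u divides a and a > 0, therefore u ≤ a. a = n, so u ≤ n. p ≤ k, so p + u ≤ k + n. Then p + u + h ≤ k + n + h.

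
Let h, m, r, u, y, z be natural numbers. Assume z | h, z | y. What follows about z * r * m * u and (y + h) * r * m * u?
z * r * m * u | (y + h) * r * m * u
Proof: z | y and z | h, therefore z | y + h. Then z * r | (y + h) * r. Then z * r * m | (y + h) * r * m. Then z * r * m * u | (y + h) * r * m * u.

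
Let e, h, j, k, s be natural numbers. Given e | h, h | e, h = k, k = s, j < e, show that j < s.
e | h and h | e, so e = h. Since h = k, e = k. Since k = s, e = s. Since j < e, j < s.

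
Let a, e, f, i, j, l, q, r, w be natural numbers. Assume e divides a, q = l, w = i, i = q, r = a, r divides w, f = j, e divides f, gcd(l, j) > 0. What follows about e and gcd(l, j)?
e ≤ gcd(l, j)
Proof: From w = i and i = q, w = q. Since r = a and r divides w, a divides w. Since w = q, a divides q. q = l, so a divides l. Since e divides a, e divides l. From f = j and e divides f, e divides j. Since e divides l, e divides gcd(l, j). Since gcd(l, j) > 0, e ≤ gcd(l, j).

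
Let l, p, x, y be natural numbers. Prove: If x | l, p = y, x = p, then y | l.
x = p and p = y, hence x = y. x | l, so y | l.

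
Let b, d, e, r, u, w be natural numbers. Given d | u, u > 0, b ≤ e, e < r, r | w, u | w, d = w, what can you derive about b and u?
b < u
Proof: Since d = w and d | u, w | u. Since u | w, w = u. Because r | w, r | u. Since u > 0, r ≤ u. Because e < r, e < u. b ≤ e, so b < u.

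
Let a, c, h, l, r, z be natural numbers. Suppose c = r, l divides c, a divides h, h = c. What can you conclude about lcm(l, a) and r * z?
lcm(l, a) divides r * z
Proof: h = c and a divides h, so a divides c. Since l divides c, lcm(l, a) divides c. Since c = r, lcm(l, a) divides r. Then lcm(l, a) divides r * z.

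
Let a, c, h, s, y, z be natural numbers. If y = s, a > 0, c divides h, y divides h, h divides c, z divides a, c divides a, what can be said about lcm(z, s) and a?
lcm(z, s) ≤ a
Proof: From h divides c and c divides h, h = c. y = s and y divides h, hence s divides h. Since h = c, s divides c. c divides a, so s divides a. Because z divides a, lcm(z, s) divides a. Since a > 0, lcm(z, s) ≤ a.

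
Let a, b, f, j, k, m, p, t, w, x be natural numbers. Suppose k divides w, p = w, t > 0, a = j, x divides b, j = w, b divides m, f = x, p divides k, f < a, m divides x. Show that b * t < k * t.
b divides m and m divides x, hence b divides x. Since x divides b, x = b. Since f = x, f = b. p = w and p divides k, therefore w divides k. k divides w, so w = k. Because a = j and f < a, f < j. j = w, so f < w. Since w = k, f < k. f = b, so b < k. From t > 0, by multiplying by a positive, b * t < k * t.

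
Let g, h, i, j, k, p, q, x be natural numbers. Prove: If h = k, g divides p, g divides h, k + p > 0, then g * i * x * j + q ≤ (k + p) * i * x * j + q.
Because h = k and g divides h, g divides k. g divides p, so g divides k + p. Since k + p > 0, g ≤ k + p. By multiplying by a non-negative, g * i ≤ (k + p) * i. By multiplying by a non-negative, g * i * x ≤ (k + p) * i * x. By multiplying by a non-negative, g * i * x * j ≤ (k + p) * i * x * j. Then g * i * x * j + q ≤ (k + p) * i * x * j + q.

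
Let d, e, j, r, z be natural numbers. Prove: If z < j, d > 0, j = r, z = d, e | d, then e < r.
Because e | d and d > 0, e ≤ d. Because z = d and z < j, d < j. Since j = r, d < r. Since e ≤ d, e < r.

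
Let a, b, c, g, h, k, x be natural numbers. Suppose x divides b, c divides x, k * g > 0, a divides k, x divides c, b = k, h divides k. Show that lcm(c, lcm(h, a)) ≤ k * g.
From x divides c and c divides x, x = c. b = k and x divides b, so x divides k. x = c, so c divides k. h divides k and a divides k, therefore lcm(h, a) divides k. c divides k, so lcm(c, lcm(h, a)) divides k. Then lcm(c, lcm(h, a)) divides k * g. Since k * g > 0, lcm(c, lcm(h, a)) ≤ k * g.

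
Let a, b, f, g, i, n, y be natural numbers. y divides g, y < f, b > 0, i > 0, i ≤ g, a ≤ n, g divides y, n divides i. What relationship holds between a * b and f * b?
a * b < f * b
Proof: Since n divides i and i > 0, n ≤ i. Since i ≤ g, n ≤ g. Since a ≤ n, a ≤ g. y divides g and g divides y, hence y = g. y < f, so g < f. Since a ≤ g, a < f. Because b > 0, by multiplying by a positive, a * b < f * b.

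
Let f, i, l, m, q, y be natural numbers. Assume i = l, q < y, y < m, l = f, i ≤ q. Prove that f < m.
i = l and i ≤ q, hence l ≤ q. Because q < y and y < m, q < m. Since l ≤ q, l < m. Since l = f, f < m.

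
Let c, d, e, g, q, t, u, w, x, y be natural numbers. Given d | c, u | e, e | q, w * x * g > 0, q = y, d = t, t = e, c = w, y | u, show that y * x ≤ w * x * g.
Because q = y and e | q, e | y. y | u and u | e, thus y | e. Because e | y, e = y. d = t and d | c, thus t | c. Because t = e, e | c. Since c = w, e | w. e = y, so y | w. Then y * x | w * x. Then y * x | w * x * g. Since w * x * g > 0, y * x ≤ w * x * g.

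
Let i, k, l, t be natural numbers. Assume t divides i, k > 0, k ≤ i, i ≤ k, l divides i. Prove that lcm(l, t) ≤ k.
i ≤ k and k ≤ i, therefore i = k. Because l divides i and t divides i, lcm(l, t) divides i. i = k, so lcm(l, t) divides k. Since k > 0, lcm(l, t) ≤ k.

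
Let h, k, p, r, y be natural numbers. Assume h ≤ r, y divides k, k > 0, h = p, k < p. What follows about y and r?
y < r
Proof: Because y divides k and k > 0, y ≤ k. h = p and h ≤ r, hence p ≤ r. Because k < p, k < r. Because y ≤ k, y < r.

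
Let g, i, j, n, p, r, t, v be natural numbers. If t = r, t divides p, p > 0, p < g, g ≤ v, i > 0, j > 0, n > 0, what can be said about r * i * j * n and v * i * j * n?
r * i * j * n < v * i * j * n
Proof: t divides p and p > 0, thus t ≤ p. Since p < g, t < g. g ≤ v, so t < v. Since t = r, r < v. Combined with i > 0, by multiplying by a positive, r * i < v * i. Using j > 0 and multiplying by a positive, r * i * j < v * i * j. Using n > 0, by multiplying by a positive, r * i * j * n < v * i * j * n.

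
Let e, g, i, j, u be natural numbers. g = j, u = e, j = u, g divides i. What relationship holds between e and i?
e divides i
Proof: g = j and j = u, thus g = u. u = e, so g = e. g divides i, so e divides i.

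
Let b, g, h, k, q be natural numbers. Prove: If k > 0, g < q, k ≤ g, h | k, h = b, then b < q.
Since h | k and k > 0, h ≤ k. Since k ≤ g, h ≤ g. Since g < q, h < q. Since h = b, b < q.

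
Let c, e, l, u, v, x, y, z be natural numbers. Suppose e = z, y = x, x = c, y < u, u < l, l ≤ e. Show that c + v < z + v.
y = x and x = c, therefore y = c. y < u, so c < u. Since u < l and l ≤ e, u < e. c < u, so c < e. e = z, so c < z. Then c + v < z + v.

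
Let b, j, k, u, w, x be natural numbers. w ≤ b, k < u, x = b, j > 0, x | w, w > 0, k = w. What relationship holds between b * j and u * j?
b * j < u * j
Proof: x = b and x | w, hence b | w. w > 0, so b ≤ w. Since w ≤ b, w = b. Since k = w, k = b. k < u, so b < u. Since j > 0, b * j < u * j.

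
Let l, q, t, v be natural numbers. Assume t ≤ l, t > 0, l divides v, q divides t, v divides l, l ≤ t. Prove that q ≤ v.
t ≤ l and l ≤ t, thus t = l. l divides v and v divides l, so l = v. Since t = l, t = v. q divides t and t > 0, thus q ≤ t. t = v, so q ≤ v.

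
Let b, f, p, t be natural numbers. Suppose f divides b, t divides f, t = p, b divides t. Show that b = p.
Because t divides f and f divides b, t divides b. b divides t, so b = t. Since t = p, b = p.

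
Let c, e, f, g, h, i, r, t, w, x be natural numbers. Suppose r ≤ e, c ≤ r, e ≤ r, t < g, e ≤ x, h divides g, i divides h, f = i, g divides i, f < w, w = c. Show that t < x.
i divides h and h divides g, so i divides g. Because g divides i, i = g. Since f = i, f = g. Since f < w, g < w. w = c, so g < c. t < g, so t < c. e ≤ r and r ≤ e, hence e = r. From e ≤ x, r ≤ x. c ≤ r, so c ≤ x. t < c, so t < x.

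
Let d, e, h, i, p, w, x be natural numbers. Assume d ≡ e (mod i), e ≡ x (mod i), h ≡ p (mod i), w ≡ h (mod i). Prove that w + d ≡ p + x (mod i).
Because w ≡ h (mod i) and h ≡ p (mod i), w ≡ p (mod i). Since d ≡ e (mod i) and e ≡ x (mod i), d ≡ x (mod i). Using w ≡ p (mod i), by adding congruences, w + d ≡ p + x (mod i).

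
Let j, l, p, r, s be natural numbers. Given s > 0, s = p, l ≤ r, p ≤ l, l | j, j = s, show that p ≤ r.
j = s and l | j, hence l | s. s > 0, so l ≤ s. s = p, so l ≤ p. Since p ≤ l, l = p. Since l ≤ r, p ≤ r.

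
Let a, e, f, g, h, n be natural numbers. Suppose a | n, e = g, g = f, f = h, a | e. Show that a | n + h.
Because e = g and g = f, e = f. Since f = h, e = h. From a | e, a | h. Since a | n, a | n + h.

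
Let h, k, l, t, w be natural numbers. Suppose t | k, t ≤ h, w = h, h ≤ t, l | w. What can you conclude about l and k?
l | k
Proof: w = h and l | w, thus l | h. From t ≤ h and h ≤ t, t = h. t | k, so h | k. From l | h, l | k.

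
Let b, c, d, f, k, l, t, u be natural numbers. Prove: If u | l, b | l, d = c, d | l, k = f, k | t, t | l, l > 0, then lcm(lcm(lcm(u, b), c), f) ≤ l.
u | l and b | l, hence lcm(u, b) | l. Because d = c and d | l, c | l. lcm(u, b) | l, so lcm(lcm(u, b), c) | l. k | t and t | l, hence k | l. k = f, so f | l. Because lcm(lcm(u, b), c) | l, lcm(lcm(lcm(u, b), c), f) | l. Since l > 0, lcm(lcm(lcm(u, b), c), f) ≤ l.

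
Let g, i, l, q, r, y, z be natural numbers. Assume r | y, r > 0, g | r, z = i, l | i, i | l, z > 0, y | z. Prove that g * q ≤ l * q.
Since g | r and r > 0, g ≤ r. i | l and l | i, hence i = l. z = i, so z = l. r | y and y | z, thus r | z. z > 0, so r ≤ z. z = l, so r ≤ l. g ≤ r, so g ≤ l. Then g * q ≤ l * q.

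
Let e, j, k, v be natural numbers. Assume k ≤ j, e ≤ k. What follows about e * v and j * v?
e * v ≤ j * v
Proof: Since e ≤ k and k ≤ j, e ≤ j. Then e * v ≤ j * v.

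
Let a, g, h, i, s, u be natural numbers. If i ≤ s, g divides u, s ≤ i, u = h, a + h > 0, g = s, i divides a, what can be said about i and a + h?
i ≤ a + h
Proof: s ≤ i and i ≤ s, therefore s = i. Since g = s, g = i. Because u = h and g divides u, g divides h. Since g = i, i divides h. Since i divides a, i divides a + h. Since a + h > 0, i ≤ a + h.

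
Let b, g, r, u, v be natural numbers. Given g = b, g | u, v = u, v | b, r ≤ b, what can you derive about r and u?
r ≤ u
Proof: Since g = b and g | u, b | u. From v = u and v | b, u | b. From b | u, b = u. Since r ≤ b, r ≤ u.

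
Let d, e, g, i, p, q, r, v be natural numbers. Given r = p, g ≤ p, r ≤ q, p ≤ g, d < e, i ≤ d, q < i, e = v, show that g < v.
Because p ≤ g and g ≤ p, p = g. Since r = p, r = g. Since r ≤ q and q < i, r < i. i ≤ d, so r < d. From e = v and d < e, d < v. r < d, so r < v. r = g, so g < v.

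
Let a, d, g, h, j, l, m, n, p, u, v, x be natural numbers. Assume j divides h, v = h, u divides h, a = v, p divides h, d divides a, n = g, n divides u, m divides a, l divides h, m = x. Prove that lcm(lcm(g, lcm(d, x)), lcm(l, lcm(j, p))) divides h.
n divides u and u divides h, hence n divides h. Because n = g, g divides h. Because a = v and v = h, a = h. Since m = x and m divides a, x divides a. d divides a, so lcm(d, x) divides a. Since a = h, lcm(d, x) divides h. Since g divides h, lcm(g, lcm(d, x)) divides h. j divides h and p divides h, thus lcm(j, p) divides h. l divides h, so lcm(l, lcm(j, p)) divides h. lcm(g, lcm(d, x)) divides h, so lcm(lcm(g, lcm(d, x)), lcm(l, lcm(j, p))) divides h.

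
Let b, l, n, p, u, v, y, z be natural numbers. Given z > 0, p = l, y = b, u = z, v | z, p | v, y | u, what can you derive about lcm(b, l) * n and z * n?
lcm(b, l) * n ≤ z * n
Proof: u = z and y | u, thus y | z. From y = b, b | z. p | v and v | z, therefore p | z. p = l, so l | z. Since b | z, lcm(b, l) | z. z > 0, so lcm(b, l) ≤ z. Then lcm(b, l) * n ≤ z * n.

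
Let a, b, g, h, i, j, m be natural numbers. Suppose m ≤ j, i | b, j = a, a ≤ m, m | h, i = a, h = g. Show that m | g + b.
h = g and m | h, therefore m | g. j = a and m ≤ j, hence m ≤ a. Since a ≤ m, a = m. From i = a, i = m. i | b, so m | b. Since m | g, m | g + b.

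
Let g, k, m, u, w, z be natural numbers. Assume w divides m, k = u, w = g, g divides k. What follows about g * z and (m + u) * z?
g * z divides (m + u) * z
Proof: w = g and w divides m, therefore g divides m. k = u and g divides k, therefore g divides u. Since g divides m, g divides m + u. Then g * z divides (m + u) * z.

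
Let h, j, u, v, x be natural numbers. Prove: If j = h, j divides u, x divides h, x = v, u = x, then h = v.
u = x and j divides u, therefore j divides x. j = h, so h divides x. Since x divides h, h = x. Since x = v, h = v.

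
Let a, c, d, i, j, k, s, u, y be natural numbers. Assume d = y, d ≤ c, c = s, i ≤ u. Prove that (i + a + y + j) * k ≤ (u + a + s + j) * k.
i ≤ u, hence i + a ≤ u + a. c = s and d ≤ c, so d ≤ s. Since d = y, y ≤ s. Since i + a ≤ u + a, i + a + y ≤ u + a + s. Then i + a + y + j ≤ u + a + s + j. Then (i + a + y + j) * k ≤ (u + a + s + j) * k.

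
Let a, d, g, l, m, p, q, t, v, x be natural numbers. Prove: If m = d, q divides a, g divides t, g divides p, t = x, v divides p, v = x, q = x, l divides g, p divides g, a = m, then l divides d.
a = m and m = d, thus a = d. From p divides g and g divides p, p = g. From v divides p, v divides g. Since v = x, x divides g. Because t = x and g divides t, g divides x. Since x divides g, x = g. q = x and q divides a, hence x divides a. From x = g, g divides a. a = d, so g divides d. l divides g, so l divides d.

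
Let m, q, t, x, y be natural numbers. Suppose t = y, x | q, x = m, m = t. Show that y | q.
Since m = t and t = y, m = y. x = m and x | q, hence m | q. Since m = y, y | q.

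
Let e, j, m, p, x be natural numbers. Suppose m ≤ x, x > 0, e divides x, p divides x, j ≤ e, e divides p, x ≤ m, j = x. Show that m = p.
e divides x and x > 0, therefore e ≤ x. j = x and j ≤ e, so x ≤ e. e ≤ x, so e = x. e divides p, so x divides p. Because p divides x, p = x. x ≤ m and m ≤ x, hence x = m. From p = x, p = m. Then m = p.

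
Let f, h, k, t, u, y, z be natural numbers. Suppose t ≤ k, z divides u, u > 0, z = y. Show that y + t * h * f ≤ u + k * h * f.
z divides u and u > 0, thus z ≤ u. Since z = y, y ≤ u. t ≤ k. By multiplying by a non-negative, t * h ≤ k * h. By multiplying by a non-negative, t * h * f ≤ k * h * f. Since y ≤ u, y + t * h * f ≤ u + k * h * f.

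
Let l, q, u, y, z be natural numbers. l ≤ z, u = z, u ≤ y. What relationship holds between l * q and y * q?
l * q ≤ y * q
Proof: u = z and u ≤ y, hence z ≤ y. Because l ≤ z, l ≤ y. By multiplying by a non-negative, l * q ≤ y * q.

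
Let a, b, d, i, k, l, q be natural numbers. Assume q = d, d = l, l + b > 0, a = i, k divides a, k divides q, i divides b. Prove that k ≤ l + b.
q = d and k divides q, so k divides d. d = l, so k divides l. Because a = i and k divides a, k divides i. Since i divides b, k divides b. Since k divides l, k divides l + b. Since l + b > 0, k ≤ l + b.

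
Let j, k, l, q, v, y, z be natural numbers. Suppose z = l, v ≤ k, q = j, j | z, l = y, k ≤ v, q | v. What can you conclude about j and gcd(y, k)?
j | gcd(y, k)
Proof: From z = l and j | z, j | l. Because l = y, j | y. Because v ≤ k and k ≤ v, v = k. q | v, so q | k. q = j, so j | k. j | y, so j | gcd(y, k).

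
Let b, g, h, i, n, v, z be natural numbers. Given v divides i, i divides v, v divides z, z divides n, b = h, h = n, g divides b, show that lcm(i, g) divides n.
v divides i and i divides v, hence v = i. Because v divides z and z divides n, v divides n. v = i, so i divides n. Since b = h and h = n, b = n. g divides b, so g divides n. Since i divides n, lcm(i, g) divides n.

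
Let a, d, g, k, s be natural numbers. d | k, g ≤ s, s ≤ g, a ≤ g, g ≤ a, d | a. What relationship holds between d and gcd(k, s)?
d | gcd(k, s)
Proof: Because g ≤ s and s ≤ g, g = s. a ≤ g and g ≤ a, hence a = g. d | a, so d | g. Since g = s, d | s. d | k, so d | gcd(k, s).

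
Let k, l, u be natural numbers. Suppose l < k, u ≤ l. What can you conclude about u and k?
u < k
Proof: Since u ≤ l and l < k, by transitivity, u < k.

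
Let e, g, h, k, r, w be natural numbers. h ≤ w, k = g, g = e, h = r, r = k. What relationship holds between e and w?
e ≤ w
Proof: k = g and g = e, hence k = e. h = r and r = k, hence h = k. Since h ≤ w, k ≤ w. k = e, so e ≤ w.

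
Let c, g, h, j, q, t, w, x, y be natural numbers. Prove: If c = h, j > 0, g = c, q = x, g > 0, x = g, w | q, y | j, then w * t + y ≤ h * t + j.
Because g = c and c = h, g = h. From q = x and x = g, q = g. Because w | q, w | g. g > 0, so w ≤ g. g = h, so w ≤ h. Then w * t ≤ h * t. y | j and j > 0, therefore y ≤ j. w * t ≤ h * t, so w * t + y ≤ h * t + j.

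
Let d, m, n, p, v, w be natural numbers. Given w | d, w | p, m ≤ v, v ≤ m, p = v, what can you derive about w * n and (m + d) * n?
w * n | (m + d) * n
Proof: v ≤ m and m ≤ v, so v = m. p = v, so p = m. Since w | p, w | m. Since w | d, w | m + d. Then w * n | (m + d) * n.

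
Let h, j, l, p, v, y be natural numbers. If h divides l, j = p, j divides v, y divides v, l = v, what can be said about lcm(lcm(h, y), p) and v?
lcm(lcm(h, y), p) divides v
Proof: From l = v and h divides l, h divides v. Since y divides v, lcm(h, y) divides v. From j = p and j divides v, p divides v. Since lcm(h, y) divides v, lcm(lcm(h, y), p) divides v.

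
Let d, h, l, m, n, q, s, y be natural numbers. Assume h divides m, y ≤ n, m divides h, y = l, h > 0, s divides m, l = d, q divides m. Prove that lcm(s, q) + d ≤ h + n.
From m divides h and h divides m, m = h. s divides m and q divides m, thus lcm(s, q) divides m. m = h, so lcm(s, q) divides h. h > 0, so lcm(s, q) ≤ h. y = l and l = d, thus y = d. y ≤ n, so d ≤ n. lcm(s, q) ≤ h, so lcm(s, q) + d ≤ h + n.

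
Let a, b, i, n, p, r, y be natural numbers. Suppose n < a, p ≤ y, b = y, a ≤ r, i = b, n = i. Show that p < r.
n = i and i = b, so n = b. Since b = y, n = y. Since n < a, y < a. Since p ≤ y, p < a. a ≤ r, so p < r.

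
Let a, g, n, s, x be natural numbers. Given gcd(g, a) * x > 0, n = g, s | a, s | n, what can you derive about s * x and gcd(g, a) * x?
s * x ≤ gcd(g, a) * x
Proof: n = g and s | n, therefore s | g. Because s | a, s | gcd(g, a). Then s * x | gcd(g, a) * x. Since gcd(g, a) * x > 0, s * x ≤ gcd(g, a) * x.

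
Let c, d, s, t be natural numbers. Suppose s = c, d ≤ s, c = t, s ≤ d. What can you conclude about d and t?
d = t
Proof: From d ≤ s and s ≤ d, d = s. Since s = c, d = c. Since c = t, d = t.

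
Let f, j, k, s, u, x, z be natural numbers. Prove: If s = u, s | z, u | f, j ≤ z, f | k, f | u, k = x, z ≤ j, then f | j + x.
Because u | f and f | u, u = f. s = u, so s = f. z ≤ j and j ≤ z, thus z = j. Since s | z, s | j. Since s = f, f | j. k = x and f | k, therefore f | x. Since f | j, f | j + x.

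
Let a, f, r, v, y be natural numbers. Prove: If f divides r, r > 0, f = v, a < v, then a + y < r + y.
f divides r and r > 0, hence f ≤ r. f = v, so v ≤ r. a < v, so a < r. Then a + y < r + y.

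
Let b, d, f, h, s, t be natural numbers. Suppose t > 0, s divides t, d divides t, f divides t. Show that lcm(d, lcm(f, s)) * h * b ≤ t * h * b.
f divides t and s divides t, thus lcm(f, s) divides t. d divides t, so lcm(d, lcm(f, s)) divides t. From t > 0, lcm(d, lcm(f, s)) ≤ t. By multiplying by a non-negative, lcm(d, lcm(f, s)) * h ≤ t * h. By multiplying by a non-negative, lcm(d, lcm(f, s)) * h * b ≤ t * h * b.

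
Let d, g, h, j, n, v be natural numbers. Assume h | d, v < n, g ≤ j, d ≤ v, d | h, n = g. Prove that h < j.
d | h and h | d, so d = h. Since d ≤ v and v < n, d < n. d = h, so h < n. n = g, so h < g. From g ≤ j, h < j.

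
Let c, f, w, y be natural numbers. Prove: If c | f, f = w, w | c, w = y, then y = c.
f = w and c | f, so c | w. From w | c, c = w. Since w = y, c = y. Then y = c.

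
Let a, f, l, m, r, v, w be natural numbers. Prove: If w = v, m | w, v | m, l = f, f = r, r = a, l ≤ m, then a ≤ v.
w = v and m | w, so m | v. Since v | m, m = v. Since l = f and f = r, l = r. Since r = a, l = a. Since l ≤ m, a ≤ m. Since m = v, a ≤ v.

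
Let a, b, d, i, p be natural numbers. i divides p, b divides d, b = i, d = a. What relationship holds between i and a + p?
i divides a + p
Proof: b = i and b divides d, so i divides d. Since d = a, i divides a. Since i divides p, i divides a + p.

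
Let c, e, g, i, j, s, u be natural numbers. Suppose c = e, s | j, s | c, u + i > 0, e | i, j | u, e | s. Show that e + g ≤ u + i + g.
Because c = e and s | c, s | e. Since e | s, s = e. From s | j, e | j. Since j | u, e | u. Since e | i, e | u + i. Since u + i > 0, e ≤ u + i. Then e + g ≤ u + i + g.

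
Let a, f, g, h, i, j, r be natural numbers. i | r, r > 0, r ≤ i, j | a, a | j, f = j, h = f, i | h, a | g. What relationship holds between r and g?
r | g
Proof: Because i | r and r > 0, i ≤ r. Since r ≤ i, i = r. j | a and a | j, thus j = a. Since h = f and i | h, i | f. f = j, so i | j. j = a, so i | a. Since a | g, i | g. i = r, so r | g.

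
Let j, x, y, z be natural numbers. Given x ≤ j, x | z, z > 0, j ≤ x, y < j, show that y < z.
x ≤ j and j ≤ x, thus x = j. Since x | z, j | z. Since z > 0, j ≤ z. y < j, so y < z.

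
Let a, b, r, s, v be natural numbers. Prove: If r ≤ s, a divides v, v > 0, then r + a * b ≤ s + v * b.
Since a divides v and v > 0, a ≤ v. By multiplying by a non-negative, a * b ≤ v * b. Since r ≤ s, r + a * b ≤ s + v * b.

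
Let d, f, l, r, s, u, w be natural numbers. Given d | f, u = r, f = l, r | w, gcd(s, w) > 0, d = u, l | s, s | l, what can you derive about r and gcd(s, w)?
r ≤ gcd(s, w)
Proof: d = u and u = r, so d = r. l | s and s | l, so l = s. f = l and d | f, so d | l. Because l = s, d | s. Since d = r, r | s. r | w, so r | gcd(s, w). Since gcd(s, w) > 0, r ≤ gcd(s, w).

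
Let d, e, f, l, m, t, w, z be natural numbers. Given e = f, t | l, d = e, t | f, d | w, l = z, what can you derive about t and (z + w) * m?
t | (z + w) * m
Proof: l = z and t | l, thus t | z. d = e and e = f, so d = f. d | w, so f | w. Since t | f, t | w. Since t | z, t | z + w. Then t | (z + w) * m.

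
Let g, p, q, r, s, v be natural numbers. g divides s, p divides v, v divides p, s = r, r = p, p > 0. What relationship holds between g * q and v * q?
g * q ≤ v * q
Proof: p divides v and v divides p, so p = v. s = r and r = p, therefore s = p. Since g divides s, g divides p. Since p > 0, g ≤ p. Because p = v, g ≤ v. By multiplying by a non-negative, g * q ≤ v * q.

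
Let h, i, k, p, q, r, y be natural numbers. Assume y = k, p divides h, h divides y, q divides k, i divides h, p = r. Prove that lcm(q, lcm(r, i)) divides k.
p = r and p divides h, hence r divides h. i divides h, so lcm(r, i) divides h. y = k and h divides y, therefore h divides k. Since lcm(r, i) divides h, lcm(r, i) divides k. From q divides k, lcm(q, lcm(r, i)) divides k.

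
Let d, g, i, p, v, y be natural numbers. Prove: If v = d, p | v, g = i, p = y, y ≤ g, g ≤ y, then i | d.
y ≤ g and g ≤ y, thus y = g. g = i, so y = i. Because p = y and p | v, y | v. v = d, so y | d. y = i, so i | d.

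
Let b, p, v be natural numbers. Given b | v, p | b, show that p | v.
p | b and b | v. By transitivity, p | v.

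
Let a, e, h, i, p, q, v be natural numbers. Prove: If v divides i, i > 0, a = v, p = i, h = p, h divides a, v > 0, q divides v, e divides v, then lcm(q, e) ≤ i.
v divides i and i > 0, therefore v ≤ i. h = p and h divides a, thus p divides a. Since p = i, i divides a. a = v, so i divides v. v > 0, so i ≤ v. Since v ≤ i, v = i. q divides v and e divides v, so lcm(q, e) divides v. v > 0, so lcm(q, e) ≤ v. v = i, so lcm(q, e) ≤ i.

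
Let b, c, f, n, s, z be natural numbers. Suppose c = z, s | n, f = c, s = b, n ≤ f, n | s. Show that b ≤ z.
f = c and c = z, thus f = z. Since n | s and s | n, n = s. s = b, so n = b. Since n ≤ f, b ≤ f. Since f = z, b ≤ z.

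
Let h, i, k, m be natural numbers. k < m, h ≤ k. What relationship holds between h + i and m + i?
h + i < m + i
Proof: h ≤ k and k < m, hence h < m. Then h + i < m + i.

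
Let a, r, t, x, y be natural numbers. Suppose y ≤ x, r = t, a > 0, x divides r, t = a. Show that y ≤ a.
r = t and x divides r, hence x divides t. t = a, so x divides a. Since a > 0, x ≤ a. Since y ≤ x, y ≤ a.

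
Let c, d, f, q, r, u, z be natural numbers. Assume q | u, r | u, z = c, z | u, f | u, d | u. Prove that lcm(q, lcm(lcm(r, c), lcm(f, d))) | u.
z = c and z | u, so c | u. Since r | u, lcm(r, c) | u. Because f | u and d | u, lcm(f, d) | u. Since lcm(r, c) | u, lcm(lcm(r, c), lcm(f, d)) | u. Because q | u, lcm(q, lcm(lcm(r, c), lcm(f, d))) | u.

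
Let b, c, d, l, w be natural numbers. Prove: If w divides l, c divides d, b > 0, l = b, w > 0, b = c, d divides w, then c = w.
Since c divides d and d divides w, c divides w. w > 0, so c ≤ w. l = b and w divides l, so w divides b. b > 0, so w ≤ b. b = c, so w ≤ c. From c ≤ w, c = w.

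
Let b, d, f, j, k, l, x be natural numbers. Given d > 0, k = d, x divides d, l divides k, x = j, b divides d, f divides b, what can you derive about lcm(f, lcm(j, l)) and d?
lcm(f, lcm(j, l)) ≤ d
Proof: Since f divides b and b divides d, f divides d. x = j and x divides d, thus j divides d. Because k = d and l divides k, l divides d. j divides d, so lcm(j, l) divides d. f divides d, so lcm(f, lcm(j, l)) divides d. Since d > 0, lcm(f, lcm(j, l)) ≤ d.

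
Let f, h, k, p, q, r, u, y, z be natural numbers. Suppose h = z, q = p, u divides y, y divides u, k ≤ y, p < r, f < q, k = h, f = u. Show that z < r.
Because k = h and k ≤ y, h ≤ y. u divides y and y divides u, hence u = y. Because f = u and f < q, u < q. Since q = p, u < p. u = y, so y < p. Since p < r, y < r. h ≤ y, so h < r. h = z, so z < r.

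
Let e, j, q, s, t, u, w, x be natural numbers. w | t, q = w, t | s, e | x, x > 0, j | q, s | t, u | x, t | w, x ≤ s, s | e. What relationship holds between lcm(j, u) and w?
lcm(j, u) | w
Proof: Since q = w and j | q, j | w. s | e and e | x, therefore s | x. Since x > 0, s ≤ x. x ≤ s, so x = s. Since s | t and t | s, s = t. x = s, so x = t. Because t | w and w | t, t = w. x = t, so x = w. u | x, so u | w. Since j | w, lcm(j, u) | w.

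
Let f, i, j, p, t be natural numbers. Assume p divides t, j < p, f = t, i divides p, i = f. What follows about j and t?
j < t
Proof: From i = f and f = t, i = t. Since i divides p, t divides p. Since p divides t, p = t. Since j < p, j < t.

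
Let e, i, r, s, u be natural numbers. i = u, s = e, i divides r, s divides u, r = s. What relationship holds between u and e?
u = e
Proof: i = u and i divides r, thus u divides r. Since r = s, u divides s. Since s divides u, u = s. Because s = e, u = e.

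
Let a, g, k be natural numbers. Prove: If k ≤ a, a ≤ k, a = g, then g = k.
Since k ≤ a and a ≤ k, k = a. Since a = g, k = g. Then g = k.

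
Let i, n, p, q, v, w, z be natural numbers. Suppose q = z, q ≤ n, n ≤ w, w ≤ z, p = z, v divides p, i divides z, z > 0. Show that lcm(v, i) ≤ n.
q = z and q ≤ n, hence z ≤ n. From n ≤ w and w ≤ z, n ≤ z. Since z ≤ n, z = n. Because p = z and v divides p, v divides z. Since i divides z, lcm(v, i) divides z. z > 0, so lcm(v, i) ≤ z. z = n, so lcm(v, i) ≤ n.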